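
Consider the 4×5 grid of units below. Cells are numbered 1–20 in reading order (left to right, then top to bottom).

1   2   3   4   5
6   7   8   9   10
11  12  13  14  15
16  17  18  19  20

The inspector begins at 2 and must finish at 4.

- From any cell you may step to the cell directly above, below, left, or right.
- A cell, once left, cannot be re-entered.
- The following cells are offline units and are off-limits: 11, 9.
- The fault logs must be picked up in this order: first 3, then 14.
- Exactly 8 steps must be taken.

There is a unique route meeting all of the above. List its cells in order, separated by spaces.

The waypoints must appear in the order 3, 14, with no cell reused.
Route from 2: right 1 to 3, down 2 to 13, right 2 to 15, up 2 to 5, left 1 to 4 — 8 moves in all.
Check: order respected (3 at step 1, 14 at step 4); 8 moves as required.

2 3 8 13 14 15 10 5 4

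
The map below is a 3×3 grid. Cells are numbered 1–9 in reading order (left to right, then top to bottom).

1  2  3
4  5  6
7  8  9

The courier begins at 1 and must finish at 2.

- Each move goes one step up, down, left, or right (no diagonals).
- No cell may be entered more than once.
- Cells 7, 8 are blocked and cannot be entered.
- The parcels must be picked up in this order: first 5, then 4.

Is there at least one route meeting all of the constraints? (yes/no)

no

Ignoring the required order, 2 revisit-free routes from 1 to 2 pass through all of 5 and 4; the waypoint orders that occur are 4 → 5 (2) — never 5 → 4.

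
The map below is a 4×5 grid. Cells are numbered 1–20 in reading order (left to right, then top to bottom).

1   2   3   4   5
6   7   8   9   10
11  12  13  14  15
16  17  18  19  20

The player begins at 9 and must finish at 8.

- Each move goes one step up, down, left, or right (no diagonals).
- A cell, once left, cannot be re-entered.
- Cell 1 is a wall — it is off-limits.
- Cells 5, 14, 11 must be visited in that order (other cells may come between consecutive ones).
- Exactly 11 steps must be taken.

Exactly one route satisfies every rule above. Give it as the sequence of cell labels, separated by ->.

9 -> 4 -> 5 -> 10 -> 15 -> 14 -> 13 -> 12 -> 11 -> 6 -> 7 -> 8

The waypoints must appear in the order 5, 14, 11, with no cell reused.
Route from 9: up to 4, right to 5, 2× down (reaching 15), 4× left (reaching 11), up to 6, 2× right (reaching 8) — 11 moves in all.
Check: order respected (5 at step 2, 14 at step 5, 11 at step 8); 11 moves as required.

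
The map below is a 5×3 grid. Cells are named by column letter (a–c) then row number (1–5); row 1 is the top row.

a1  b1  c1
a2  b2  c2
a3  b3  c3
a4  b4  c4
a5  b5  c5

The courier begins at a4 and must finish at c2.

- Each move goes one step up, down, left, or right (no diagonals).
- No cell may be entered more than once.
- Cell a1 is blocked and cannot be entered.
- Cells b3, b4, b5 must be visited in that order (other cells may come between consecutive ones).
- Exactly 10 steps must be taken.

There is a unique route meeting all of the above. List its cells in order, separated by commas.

The waypoints must appear in the order b3, b4, b5, with no cell reused.
Route from a4: 2× up (reaching a2), right to b2, 3× down (reaching b5), right to c5, 3× up (reaching c2) — 10 moves in all.
Check: order respected (b3 at step 4, b4 at step 5, b5 at step 6); 10 moves as required.

a4, a3, a2, b2, b3, b4, b5, c5, c4, c3, c2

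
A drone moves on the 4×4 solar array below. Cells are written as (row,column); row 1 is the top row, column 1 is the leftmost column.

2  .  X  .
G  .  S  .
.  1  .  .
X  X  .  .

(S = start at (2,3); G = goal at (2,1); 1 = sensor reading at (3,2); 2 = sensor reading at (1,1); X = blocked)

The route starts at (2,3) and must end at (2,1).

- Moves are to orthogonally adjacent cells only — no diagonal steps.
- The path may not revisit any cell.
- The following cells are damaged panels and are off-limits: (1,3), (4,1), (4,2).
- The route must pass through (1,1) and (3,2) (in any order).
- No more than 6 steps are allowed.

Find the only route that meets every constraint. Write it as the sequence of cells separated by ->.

The budget equals the shortest possible length, so every move has to be on a shortest route through the required cells.
Route from (2,3): down 1 to (3,3), left 1 to (3,2), up 2 to (1,2), left 1 to (1,1), down 1 to (2,1) — 6 moves in all.
Check: all required cells visited; 6 ≤ 6 moves.

(2,3) -> (3,3) -> (3,2) -> (2,2) -> (1,2) -> (1,1) -> (2,1)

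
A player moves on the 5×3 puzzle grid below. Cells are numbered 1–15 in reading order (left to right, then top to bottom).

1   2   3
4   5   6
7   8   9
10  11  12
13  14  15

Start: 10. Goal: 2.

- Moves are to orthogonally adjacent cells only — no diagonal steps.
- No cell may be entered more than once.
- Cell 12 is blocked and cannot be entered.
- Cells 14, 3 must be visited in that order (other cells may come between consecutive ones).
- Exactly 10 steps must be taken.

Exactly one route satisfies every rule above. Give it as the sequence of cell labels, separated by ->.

The waypoints must appear in the order 14, 3, with no cell reused.
Route from 10: down to 13, right to 14, 2× up (reaching 8), left to 7, up to 4, 2× right (reaching 6), up to 3, left to 2 — 10 moves in all.
Check: order respected (14 at step 2, 3 at step 9); 10 moves as required.

10 -> 13 -> 14 -> 11 -> 8 -> 7 -> 4 -> 5 -> 6 -> 3 -> 2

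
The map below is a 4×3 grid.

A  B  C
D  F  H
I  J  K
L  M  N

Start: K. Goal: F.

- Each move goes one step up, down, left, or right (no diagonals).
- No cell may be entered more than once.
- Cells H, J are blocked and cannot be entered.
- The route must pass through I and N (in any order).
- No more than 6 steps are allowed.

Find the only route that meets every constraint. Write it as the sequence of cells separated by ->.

The budget equals the shortest possible length, so every move has to be on a shortest route through the required cells.
Route from K: down to N, 2× left (reaching L), 2× up (reaching D), right to F — 6 moves in all.
Check: all required cells visited; 6 ≤ 6 moves.

K -> N -> M -> L -> I -> D -> F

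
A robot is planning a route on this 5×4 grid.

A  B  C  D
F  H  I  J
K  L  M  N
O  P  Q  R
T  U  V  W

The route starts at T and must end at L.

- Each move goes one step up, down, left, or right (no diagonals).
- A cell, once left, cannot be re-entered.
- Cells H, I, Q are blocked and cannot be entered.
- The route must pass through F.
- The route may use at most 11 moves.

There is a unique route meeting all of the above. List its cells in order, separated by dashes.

The 11-move cap with required stops at F leaves no slack for detours.
Route from T: up 4 to A, right 3 to D, down 2 to N, left 2 to L — 11 moves in all.
Check: all required cells visited; 11 ≤ 11 moves.

T - O - K - F - A - B - C - D - J - N - M - L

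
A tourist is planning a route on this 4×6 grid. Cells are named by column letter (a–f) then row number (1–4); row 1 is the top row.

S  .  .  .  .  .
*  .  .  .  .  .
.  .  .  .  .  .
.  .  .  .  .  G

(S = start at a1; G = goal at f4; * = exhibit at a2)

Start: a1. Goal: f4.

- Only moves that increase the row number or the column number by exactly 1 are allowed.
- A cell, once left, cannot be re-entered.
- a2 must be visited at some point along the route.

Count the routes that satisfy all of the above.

21

A right/down-only route from a1 to f4 makes exactly 3 down-moves and 5 right-moves in some order.
With no other constraints that would be C(8,3) = 56 routes.
Split at a2 and multiply the segment counts: a1→a2: 1; a2→f4: 21; product = 21.
That gives 21 routes.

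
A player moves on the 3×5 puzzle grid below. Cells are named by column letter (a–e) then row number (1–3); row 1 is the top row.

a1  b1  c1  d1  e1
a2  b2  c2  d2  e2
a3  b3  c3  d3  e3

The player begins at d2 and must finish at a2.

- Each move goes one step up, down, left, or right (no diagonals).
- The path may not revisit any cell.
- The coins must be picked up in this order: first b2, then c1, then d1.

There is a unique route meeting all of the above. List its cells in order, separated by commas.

The waypoints must appear in the order b2, c1, d1, with no cell reused.
Route from d2: left 2 to b2, up 1 to b1, right 3 to e1, down 2 to e3, left 4 to a3, up 1 to a2 — 13 moves in all.
Check: order respected (b2 at step 2, c1 at step 4, d1 at step 5).

d2, c2, b2, b1, c1, d1, e1, e2, e3, d3, c3, b3, a3, a2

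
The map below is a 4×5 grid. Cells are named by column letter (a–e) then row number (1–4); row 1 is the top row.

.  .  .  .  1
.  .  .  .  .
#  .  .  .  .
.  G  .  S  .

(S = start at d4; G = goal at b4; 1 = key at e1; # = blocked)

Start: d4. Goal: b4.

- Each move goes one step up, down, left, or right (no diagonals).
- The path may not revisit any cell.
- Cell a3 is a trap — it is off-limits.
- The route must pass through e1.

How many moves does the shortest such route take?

10

Any route passes through e1 somewhere between d4 and b4. Summing Manhattan distances along the two legs (d4 → e1 → b4) gives a lower bound of 4 + 6 = 10 moves.
A route of 10 moves achieves this: d4 → d3 → d2 → e2 → e1 → d1 → c1 → c2 → c3 → c4 → b4.
Since 10 matches the lower bound, it is optimal.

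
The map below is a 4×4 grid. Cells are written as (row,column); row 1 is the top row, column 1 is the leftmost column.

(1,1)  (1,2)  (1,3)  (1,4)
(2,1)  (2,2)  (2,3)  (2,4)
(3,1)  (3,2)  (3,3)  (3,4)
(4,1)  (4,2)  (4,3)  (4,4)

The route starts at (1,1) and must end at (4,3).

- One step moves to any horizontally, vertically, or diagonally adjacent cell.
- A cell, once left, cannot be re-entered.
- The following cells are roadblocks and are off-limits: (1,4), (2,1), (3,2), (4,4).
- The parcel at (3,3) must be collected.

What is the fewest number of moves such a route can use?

Any route passes through (3,3) somewhere between (1,1) and (4,3). Summing Chebyshev distances along the two legs ((1,1) → (3,3) → (4,3)) gives a lower bound of 2 + 1 = 3 moves.
A route of 3 moves achieves this: (1,1) → (2,2) → (3,3) → (4,3).
Since 3 matches the lower bound, it is optimal.

3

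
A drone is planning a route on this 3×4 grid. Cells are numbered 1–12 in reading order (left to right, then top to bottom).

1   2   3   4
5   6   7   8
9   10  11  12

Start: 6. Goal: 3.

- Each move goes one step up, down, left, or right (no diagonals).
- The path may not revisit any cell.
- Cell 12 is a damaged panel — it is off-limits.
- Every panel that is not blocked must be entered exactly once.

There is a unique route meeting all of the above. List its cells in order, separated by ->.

6 -> 2 -> 1 -> 5 -> 9 -> 10 -> 11 -> 7 -> 8 -> 4 -> 3

Need to visit all 11 open cells exactly once, starting at 6 and ending at 3.
Cell 4 has only two open neighbours (8 and 3), so the path must pass straight through it: one of those is the cell it's entered from and the other is where it exits.
Route from 6: up to 2, left to 1, 2× down (reaching 9), 2× right (reaching 11), up to 7, right to 8, up to 4, left to 3 — 10 moves in all.
Check: all 11 open cells covered.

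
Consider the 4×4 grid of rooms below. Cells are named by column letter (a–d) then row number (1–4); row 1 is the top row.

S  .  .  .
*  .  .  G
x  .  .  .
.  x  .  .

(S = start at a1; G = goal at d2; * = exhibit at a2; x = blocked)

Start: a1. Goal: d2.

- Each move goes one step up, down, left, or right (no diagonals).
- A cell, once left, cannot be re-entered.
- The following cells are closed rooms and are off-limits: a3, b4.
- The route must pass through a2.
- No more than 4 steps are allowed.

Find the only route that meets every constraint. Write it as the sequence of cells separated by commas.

a1, a2, b2, c2, d2

The 4-move cap with required stops at a2 leaves no slack for detours.
Route from a1: down 1 to a2, right 3 to d2 — 4 moves in all.
Check: all required cells visited; 4 ≤ 4 moves.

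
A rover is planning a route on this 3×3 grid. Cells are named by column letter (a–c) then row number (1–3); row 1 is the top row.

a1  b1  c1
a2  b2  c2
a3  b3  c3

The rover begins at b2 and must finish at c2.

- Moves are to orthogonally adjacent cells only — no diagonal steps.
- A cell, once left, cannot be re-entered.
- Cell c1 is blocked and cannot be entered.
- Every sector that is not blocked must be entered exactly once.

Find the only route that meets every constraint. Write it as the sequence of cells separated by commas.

b2, b1, a1, a2, a3, b3, c3, c2

Need to visit all 8 open cells exactly once, starting at b2 and ending at c2.
Route from b2: up 1 to b1, left 1 to a1, down 2 to a3, right 2 to c3, up 1 to c2 — 7 moves in all.
Check: all 8 open cells covered.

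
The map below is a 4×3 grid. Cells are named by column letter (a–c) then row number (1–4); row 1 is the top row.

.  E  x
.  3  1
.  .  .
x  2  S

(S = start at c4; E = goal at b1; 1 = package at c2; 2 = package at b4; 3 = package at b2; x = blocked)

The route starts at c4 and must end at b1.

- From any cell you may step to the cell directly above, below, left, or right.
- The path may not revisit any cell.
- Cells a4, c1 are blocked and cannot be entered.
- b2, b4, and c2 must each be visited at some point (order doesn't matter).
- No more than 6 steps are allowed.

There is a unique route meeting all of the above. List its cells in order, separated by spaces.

c4 b4 b3 c3 c2 b2 b1

The 6-move cap with required stops at b2, b4, c2 leaves no slack for detours.
Route from c4: left to b4, up to b3, right to c3, up to c2, left to b2, up to b1 — 6 moves in all.
Check: all required cells visited; 6 ≤ 6 moves.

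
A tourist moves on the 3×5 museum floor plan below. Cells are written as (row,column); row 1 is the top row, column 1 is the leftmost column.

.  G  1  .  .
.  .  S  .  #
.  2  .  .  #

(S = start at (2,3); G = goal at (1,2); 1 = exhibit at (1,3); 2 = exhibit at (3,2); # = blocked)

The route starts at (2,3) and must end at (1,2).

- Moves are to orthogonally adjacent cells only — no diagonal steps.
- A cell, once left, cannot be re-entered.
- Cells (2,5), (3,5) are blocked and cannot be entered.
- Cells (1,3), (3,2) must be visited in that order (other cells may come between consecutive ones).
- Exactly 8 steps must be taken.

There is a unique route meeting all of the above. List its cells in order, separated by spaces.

The waypoints must appear in the order (1,3), (3,2), with no cell reused.
Route from (2,3): up 1 to (1,3), right 1 to (1,4), down 2 to (3,4), left 2 to (3,2), up 2 to (1,2) — 8 moves in all.
Check: order respected (1 at step 1, 2 at step 6); 8 moves as required.

(2,3) (1,3) (1,4) (2,4) (3,4) (3,3) (3,2) (2,2) (1,2)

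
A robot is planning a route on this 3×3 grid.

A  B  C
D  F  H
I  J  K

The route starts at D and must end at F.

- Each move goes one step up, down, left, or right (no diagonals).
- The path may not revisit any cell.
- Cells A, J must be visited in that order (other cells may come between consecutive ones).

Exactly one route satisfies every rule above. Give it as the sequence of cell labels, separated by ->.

The waypoints must appear in the order A, J, with no cell reused.
Route from D: up to A, 2× right (reaching C), 2× down (reaching K), left to J, up to F — 7 moves in all.
Check: order respected (A at step 1, J at step 6).

D -> A -> B -> C -> H -> K -> J -> F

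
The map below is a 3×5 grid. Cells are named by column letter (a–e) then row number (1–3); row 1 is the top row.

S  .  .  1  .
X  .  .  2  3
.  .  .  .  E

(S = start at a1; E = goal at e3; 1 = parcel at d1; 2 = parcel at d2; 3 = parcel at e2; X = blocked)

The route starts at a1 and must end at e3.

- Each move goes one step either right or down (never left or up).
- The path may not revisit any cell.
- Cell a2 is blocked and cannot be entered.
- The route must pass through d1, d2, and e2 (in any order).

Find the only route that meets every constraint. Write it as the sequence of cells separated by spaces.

a1 b1 c1 d1 d2 e2 e3

Moves only go right or down, so the column and row indices never decrease.
Route from a1: right 3 to d1, down 1 to d2, right 1 to e2, down 1 to e3 — 6 moves in all.
Check: all required cells visited.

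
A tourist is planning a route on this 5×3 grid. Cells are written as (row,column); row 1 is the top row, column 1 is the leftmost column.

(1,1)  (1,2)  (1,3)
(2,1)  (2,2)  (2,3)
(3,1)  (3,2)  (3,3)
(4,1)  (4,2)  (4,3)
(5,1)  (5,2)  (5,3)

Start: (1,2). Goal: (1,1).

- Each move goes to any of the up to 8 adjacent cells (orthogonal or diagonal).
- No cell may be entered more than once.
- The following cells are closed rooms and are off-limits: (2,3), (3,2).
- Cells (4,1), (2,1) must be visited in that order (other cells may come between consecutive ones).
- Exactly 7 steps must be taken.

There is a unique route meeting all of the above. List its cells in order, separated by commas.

The waypoints must appear in the order (4,1), (2,1), with no cell reused.
Route from (1,2): down to (2,2), down-right to (3,3), down-left to (4,2), left to (4,1), 3× up (reaching (1,1)) — 7 moves in all.
Check: order respected ((4,1) at step 4, (2,1) at step 6); 7 moves as required.

(1,2), (2,2), (3,3), (4,2), (4,1), (3,1), (2,1), (1,1)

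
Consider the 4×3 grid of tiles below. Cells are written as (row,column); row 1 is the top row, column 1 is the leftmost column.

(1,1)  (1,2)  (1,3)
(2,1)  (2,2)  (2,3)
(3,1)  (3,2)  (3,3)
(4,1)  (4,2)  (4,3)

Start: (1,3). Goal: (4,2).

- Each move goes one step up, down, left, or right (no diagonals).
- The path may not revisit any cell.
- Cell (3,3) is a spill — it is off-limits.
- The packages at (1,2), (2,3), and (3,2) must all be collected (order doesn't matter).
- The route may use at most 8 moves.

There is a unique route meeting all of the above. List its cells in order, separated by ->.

Any route must reach (1,2), (2,3), and (3,2) and still end at (4,2) within 8 moves, so the order of the required stops is forced.
Route from (1,3): down 1 to (2,3), left 1 to (2,2), up 1 to (1,2), left 1 to (1,1), down 2 to (3,1), right 1 to (3,2), down 1 to (4,2) — 8 moves in all.
Check: all required cells visited; 8 ≤ 8 moves.

(1,3) -> (2,3) -> (2,2) -> (1,2) -> (1,1) -> (2,1) -> (3,1) -> (3,2) -> (4,2)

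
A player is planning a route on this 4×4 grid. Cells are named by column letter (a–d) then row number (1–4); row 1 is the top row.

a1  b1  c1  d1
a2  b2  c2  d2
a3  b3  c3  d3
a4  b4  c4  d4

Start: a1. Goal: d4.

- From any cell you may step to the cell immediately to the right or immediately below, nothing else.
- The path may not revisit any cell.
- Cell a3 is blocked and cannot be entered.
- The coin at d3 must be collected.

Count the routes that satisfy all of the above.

9

A right/down-only route from a1 to d4 makes exactly 3 down-moves and 3 right-moves in some order.
With no other constraints that would be C(6,3) = 20 routes.
Split at d3 and multiply the segment counts (each segment already excludes blocked cells): a1→d3: 9; d3→d4: 1; product = 9.
That gives 9 routes.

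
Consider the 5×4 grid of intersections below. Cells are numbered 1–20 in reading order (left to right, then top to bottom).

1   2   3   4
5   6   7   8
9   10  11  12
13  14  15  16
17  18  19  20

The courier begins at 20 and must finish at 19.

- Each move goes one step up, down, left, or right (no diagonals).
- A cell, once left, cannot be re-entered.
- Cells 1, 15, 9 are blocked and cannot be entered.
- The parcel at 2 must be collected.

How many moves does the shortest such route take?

Any route passes through 2 somewhere between 20 and 19. Summing Manhattan distances along the two legs (20 → 2 → 19) gives a lower bound of 6 + 5 = 11 moves.
A route of 11 moves achieves this: 20 → 16 → 12 → 8 → 4 → 3 → 2 → 6 → 10 → 14 → 18 → 19.
Since 11 matches the lower bound, it is optimal.

11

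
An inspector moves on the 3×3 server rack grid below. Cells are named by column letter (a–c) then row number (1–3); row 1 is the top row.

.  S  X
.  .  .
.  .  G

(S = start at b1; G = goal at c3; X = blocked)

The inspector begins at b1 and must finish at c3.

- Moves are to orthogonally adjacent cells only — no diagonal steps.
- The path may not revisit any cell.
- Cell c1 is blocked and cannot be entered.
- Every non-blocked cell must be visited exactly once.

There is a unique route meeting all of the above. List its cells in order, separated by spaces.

Need to visit all 8 open cells exactly once, starting at b1 and ending at c3.
Route from b1: left 1 to a1, down 2 to a3, right 1 to b3, up 1 to b2, right 1 to c2, down 1 to c3 — 7 moves in all.
Check: all 8 open cells covered.

b1 a1 a2 a3 b3 b2 c2 c3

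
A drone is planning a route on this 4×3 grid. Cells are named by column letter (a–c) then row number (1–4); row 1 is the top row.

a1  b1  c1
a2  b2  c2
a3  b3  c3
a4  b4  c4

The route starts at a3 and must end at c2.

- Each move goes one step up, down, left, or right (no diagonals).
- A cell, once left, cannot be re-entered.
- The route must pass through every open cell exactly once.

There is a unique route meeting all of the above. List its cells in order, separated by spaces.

a3 a4 b4 c4 c3 b3 b2 a2 a1 b1 c1 c2

Need to visit all 12 open cells exactly once, starting at a3 and ending at c2.
Route from a3: down 1 to a4, right 2 to c4, up 1 to c3, left 1 to b3, up 1 to b2, left 1 to a2, up 1 to a1, right 2 to c1, down 1 to c2 — 11 moves in all.
Check: all 12 open cells covered.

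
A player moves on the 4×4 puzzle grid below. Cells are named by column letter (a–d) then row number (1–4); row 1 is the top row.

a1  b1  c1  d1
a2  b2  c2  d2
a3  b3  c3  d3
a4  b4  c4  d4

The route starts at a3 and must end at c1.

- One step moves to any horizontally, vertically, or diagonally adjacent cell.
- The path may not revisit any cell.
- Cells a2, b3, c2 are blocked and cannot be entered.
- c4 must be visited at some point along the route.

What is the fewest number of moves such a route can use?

Any route passes through c4 somewhere between a3 and c1. Summing Chebyshev distances along the two legs (a3 → c4 → c1) gives a lower bound of 2 + 3 = 5 moves.
A route of 5 moves achieves this: a3 → b4 → c4 → c3 → b2 → c1.
Since 5 matches the lower bound, it is optimal.

5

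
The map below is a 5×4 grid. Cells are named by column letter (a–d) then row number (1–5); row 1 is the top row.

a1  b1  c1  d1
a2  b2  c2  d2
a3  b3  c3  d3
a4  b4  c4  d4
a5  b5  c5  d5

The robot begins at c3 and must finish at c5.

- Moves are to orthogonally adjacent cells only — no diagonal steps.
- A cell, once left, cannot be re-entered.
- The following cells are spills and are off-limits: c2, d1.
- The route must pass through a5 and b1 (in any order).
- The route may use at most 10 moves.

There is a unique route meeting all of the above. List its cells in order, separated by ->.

c3 -> b3 -> b2 -> b1 -> a1 -> a2 -> a3 -> a4 -> a5 -> b5 -> c5

Any route must reach a5 and b1 and still end at c5 within 10 moves, so the order of the required stops is forced.
Route from c3: left to b3, 2× up (reaching b1), left to a1, 4× down (reaching a5), 2× right (reaching c5) — 10 moves in all.
Check: all required cells visited; 10 ≤ 10 moves.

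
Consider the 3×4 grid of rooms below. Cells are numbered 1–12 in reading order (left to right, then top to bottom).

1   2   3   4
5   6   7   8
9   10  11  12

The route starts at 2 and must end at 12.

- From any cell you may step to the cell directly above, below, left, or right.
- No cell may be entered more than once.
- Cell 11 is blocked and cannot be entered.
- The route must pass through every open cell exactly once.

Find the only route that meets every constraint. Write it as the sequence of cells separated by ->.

2 -> 1 -> 5 -> 9 -> 10 -> 6 -> 7 -> 3 -> 4 -> 8 -> 12

Need to visit all 11 open cells exactly once, starting at 2 and ending at 12.
Cell 10 has only two open neighbours (6 and 9), so the path must pass straight through it: one of those is the cell it's entered from and the other is where it exits.
Route from 2: left to 1, 2× down (reaching 9), right to 10, up to 6, right to 7, up to 3, right to 4, 2× down (reaching 12) — 10 moves in all.
Check: all 11 open cells covered.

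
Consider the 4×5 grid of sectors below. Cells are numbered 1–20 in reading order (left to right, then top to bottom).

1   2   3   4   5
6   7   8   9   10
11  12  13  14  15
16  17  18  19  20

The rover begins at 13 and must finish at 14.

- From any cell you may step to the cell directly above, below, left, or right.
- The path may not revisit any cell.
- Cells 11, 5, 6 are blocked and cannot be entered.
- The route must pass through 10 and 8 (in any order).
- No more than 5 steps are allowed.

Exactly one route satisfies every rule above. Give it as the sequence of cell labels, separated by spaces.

13 8 9 10 15 14

The budget equals the shortest possible length, so every move has to be on a shortest route through the required cells.
Route from 13: up 1 to 8, right 2 to 10, down 1 to 15, left 1 to 14 — 5 moves in all.
Check: all required cells visited; 5 ≤ 5 moves.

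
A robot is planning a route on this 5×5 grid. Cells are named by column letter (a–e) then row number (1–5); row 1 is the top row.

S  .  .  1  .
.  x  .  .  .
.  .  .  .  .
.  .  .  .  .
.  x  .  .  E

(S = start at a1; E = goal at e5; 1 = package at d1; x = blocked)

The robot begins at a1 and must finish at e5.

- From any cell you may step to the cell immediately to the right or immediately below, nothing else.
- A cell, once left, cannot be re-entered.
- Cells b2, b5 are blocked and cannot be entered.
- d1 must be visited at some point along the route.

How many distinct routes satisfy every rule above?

5

A right/down-only route from a1 to e5 makes exactly 4 down-moves and 4 right-moves in some order.
With no other constraints that would be C(8,4) = 70 routes.
Split at d1 and multiply the segment counts (each segment already excludes blocked cells): a1→d1: 1; d1→e5: 5; product = 5.
That gives 5 routes.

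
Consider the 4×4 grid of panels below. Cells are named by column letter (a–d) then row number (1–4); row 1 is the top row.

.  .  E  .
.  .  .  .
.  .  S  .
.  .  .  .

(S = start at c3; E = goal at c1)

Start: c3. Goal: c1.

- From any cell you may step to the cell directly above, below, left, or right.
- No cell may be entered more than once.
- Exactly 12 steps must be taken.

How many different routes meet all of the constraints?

Need simple routes of exactly 12 moves from c3 to c1 (Manhattan distance 2, so 5 moves are spent on a detour and 5 undoing it).
Branch systematically from the start, pruning whenever the remaining move budget drops below the Manhattan distance to c1 or differs from it in parity. Grouping the completions by first move — via c2: 9; via c4: 3; via b3: 5; via d3: 7 — and summing: 9 + 3 + 5 + 7 = 24.
That gives 24 routes.

24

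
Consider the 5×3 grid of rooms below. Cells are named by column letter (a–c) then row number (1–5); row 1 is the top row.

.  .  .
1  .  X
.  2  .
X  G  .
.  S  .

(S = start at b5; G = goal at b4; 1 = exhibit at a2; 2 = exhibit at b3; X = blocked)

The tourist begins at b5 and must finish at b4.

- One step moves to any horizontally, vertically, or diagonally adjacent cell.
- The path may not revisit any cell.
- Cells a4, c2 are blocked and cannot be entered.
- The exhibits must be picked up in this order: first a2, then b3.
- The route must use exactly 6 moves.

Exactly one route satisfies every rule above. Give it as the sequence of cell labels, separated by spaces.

The waypoints must appear in the order a2, b3, with no cell reused.
Route from b5: up-right to c4, up to c3, up-left to b2, left to a2, down-right to b3, down to b4 — 6 moves in all.
Check: order respected (1 at step 4, 2 at step 5); 6 moves as required.

b5 c4 c3 b2 a2 b3 b4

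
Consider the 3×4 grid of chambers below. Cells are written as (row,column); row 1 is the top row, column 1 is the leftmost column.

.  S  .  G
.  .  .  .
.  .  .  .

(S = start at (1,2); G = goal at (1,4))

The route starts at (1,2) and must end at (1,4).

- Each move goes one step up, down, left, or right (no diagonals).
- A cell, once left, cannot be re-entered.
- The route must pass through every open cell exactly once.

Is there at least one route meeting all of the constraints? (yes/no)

Colour the cells like a checkerboard: each orthogonal step flips colour, so a Hamiltonian route alternates colours. Here there are 6 cells of one colour and 6 of the other, with start on the same colour as the goal — the counts and endpoints can't be arranged into an alternating sequence of length 12, so no Hamiltonian route exists.

no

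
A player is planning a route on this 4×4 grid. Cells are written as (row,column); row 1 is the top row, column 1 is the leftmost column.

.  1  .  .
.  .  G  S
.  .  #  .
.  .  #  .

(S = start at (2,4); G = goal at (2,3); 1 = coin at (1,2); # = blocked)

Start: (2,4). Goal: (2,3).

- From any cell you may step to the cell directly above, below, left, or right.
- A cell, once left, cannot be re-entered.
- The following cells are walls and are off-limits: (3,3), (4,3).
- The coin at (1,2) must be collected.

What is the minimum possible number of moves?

Any route passes through (1,2) somewhere between (2,4) and (2,3). Summing Manhattan distances along the two legs ((2,4) → (1,2) → (2,3)) gives a lower bound of 3 + 2 = 5 moves.
A route of 5 moves achieves this: (2,4) → (1,4) → (1,3) → (1,2) → (2,2) → (2,3).
Since 5 matches the lower bound, it is optimal.

5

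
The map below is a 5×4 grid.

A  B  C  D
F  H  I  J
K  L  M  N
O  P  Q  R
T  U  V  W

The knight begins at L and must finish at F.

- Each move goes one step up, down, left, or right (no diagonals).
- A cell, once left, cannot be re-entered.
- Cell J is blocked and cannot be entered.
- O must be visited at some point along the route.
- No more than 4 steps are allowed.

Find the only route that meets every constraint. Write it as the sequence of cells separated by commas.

The budget equals the shortest possible length, so every move has to be on a shortest route through the required cells.
Route from L: down to P, left to O, 2× up (reaching F) — 4 moves in all.
Check: all required cells visited; 4 ≤ 4 moves.

L, P, O, K, F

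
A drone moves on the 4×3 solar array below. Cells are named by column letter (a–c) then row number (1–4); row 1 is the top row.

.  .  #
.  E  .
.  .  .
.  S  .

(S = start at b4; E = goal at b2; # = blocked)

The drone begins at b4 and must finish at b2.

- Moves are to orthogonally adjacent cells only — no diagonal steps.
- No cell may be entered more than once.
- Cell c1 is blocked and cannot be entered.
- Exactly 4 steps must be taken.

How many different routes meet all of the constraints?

6

Need simple routes of exactly 4 moves from b4 to b2 (Manhattan distance 2, so 1 moves are spent on a detour and 1 undoing it).
Enumerating: b4 b3 a3 a2 b2 | b4 b3 c3 c2 b2 | b4 a4 a3 a2 b2 | b4 a4 a3 b3 b2 | b4 c4 c3 c2 b2 | b4 c4 c3 b3 b2.
That gives 6 routes.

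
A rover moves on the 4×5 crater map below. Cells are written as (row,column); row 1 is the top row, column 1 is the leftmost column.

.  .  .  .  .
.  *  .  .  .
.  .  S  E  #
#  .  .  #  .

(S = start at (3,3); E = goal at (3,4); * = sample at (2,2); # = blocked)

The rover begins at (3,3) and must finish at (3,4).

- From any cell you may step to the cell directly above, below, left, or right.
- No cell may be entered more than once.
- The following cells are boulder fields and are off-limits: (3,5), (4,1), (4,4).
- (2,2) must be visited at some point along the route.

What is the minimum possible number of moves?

Any route passes through (2,2) somewhere between (3,3) and (3,4). Summing Manhattan distances along the two legs ((3,3) → (2,2) → (3,4)) gives a lower bound of 2 + 3 = 5 moves.
A route of 5 moves achieves this: (3,3) → (3,2) → (2,2) → (2,3) → (2,4) → (3,4).
Since 5 matches the lower bound, it is optimal.

5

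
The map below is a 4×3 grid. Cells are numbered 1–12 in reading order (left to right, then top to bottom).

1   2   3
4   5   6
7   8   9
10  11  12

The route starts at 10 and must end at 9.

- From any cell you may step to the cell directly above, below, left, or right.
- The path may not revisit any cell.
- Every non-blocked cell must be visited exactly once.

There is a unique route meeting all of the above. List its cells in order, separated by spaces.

10 7 4 1 2 3 6 5 8 11 12 9

Need to visit all 12 open cells exactly once, starting at 10 and ending at 9.
Cell 3 has only two open neighbours (6 and 2), so the path must pass straight through it: one of those is the cell it's entered from and the other is where it exits.
Route from 10: up 3 to 1, right 2 to 3, down 1 to 6, left 1 to 5, down 2 to 11, right 1 to 12, up 1 to 9 — 11 moves in all.
Check: all 12 open cells covered.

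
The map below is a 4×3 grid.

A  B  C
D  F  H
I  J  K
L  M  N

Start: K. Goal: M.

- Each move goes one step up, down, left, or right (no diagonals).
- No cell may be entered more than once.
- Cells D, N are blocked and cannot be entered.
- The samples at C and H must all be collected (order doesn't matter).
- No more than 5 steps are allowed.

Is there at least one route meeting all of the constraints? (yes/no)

Even ignoring the no-revisit rule, getting from K to M, taking the cheapest ordering K → C → H → M needs at least 2 + 1 + 3 = 6 moves (Manhattan distance per leg), which exceeds the 5-move limit.

no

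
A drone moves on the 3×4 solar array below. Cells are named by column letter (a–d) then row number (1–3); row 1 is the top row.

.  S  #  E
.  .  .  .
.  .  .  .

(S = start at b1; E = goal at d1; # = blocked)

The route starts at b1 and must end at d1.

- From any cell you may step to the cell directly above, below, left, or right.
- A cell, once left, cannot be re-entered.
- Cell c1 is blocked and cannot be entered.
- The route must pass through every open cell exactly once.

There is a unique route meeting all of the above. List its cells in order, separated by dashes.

b1 - a1 - a2 - a3 - b3 - b2 - c2 - c3 - d3 - d2 - d1

Need to visit all 11 open cells exactly once, starting at b1 and ending at d1.
Cell a1 has only two open neighbours (a2 and b1), so the path must pass straight through it: one of those is the cell it's entered from and the other is where it exits.
Route from b1: left 1 to a1, down 2 to a3, right 1 to b3, up 1 to b2, right 1 to c2, down 1 to c3, right 1 to d3, up 2 to d1 — 10 moves in all.
Check: all 11 open cells covered.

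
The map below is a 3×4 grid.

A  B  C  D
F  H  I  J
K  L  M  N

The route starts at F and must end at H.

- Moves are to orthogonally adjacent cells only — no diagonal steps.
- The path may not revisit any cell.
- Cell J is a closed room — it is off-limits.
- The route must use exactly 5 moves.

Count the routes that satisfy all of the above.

2

Need simple routes of exactly 5 moves from F to H (Manhattan distance 1, so 2 moves are spent on a detour and 2 undoing it).
Enumerating: F A B C I H | F K L M I H.
That gives 2 routes.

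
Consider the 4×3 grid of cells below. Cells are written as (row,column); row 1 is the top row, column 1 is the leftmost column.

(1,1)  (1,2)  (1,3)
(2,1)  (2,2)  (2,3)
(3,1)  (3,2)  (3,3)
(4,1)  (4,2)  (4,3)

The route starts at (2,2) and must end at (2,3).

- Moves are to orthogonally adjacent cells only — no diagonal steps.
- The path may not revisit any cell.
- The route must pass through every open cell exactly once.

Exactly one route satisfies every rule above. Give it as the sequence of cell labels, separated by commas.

Need to visit all 12 open cells exactly once, starting at (2,2) and ending at (2,3).
Route from (2,2): down 1 to (3,2), right 1 to (3,3), down 1 to (4,3), left 2 to (4,1), up 3 to (1,1), right 2 to (1,3), down 1 to (2,3) — 11 moves in all.
Check: all 12 open cells covered.

(2,2), (3,2), (3,3), (4,3), (4,2), (4,1), (3,1), (2,1), (1,1), (1,2), (1,3), (2,3)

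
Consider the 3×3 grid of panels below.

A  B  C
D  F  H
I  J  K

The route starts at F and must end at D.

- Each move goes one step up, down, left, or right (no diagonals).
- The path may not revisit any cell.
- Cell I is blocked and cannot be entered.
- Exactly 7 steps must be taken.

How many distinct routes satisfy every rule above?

Need simple routes of exactly 7 moves from F to D (Manhattan distance 1, so 3 moves are spent on a detour and 3 undoing it).
Enumerating: F J K H C B A D.
That gives 1 route.

1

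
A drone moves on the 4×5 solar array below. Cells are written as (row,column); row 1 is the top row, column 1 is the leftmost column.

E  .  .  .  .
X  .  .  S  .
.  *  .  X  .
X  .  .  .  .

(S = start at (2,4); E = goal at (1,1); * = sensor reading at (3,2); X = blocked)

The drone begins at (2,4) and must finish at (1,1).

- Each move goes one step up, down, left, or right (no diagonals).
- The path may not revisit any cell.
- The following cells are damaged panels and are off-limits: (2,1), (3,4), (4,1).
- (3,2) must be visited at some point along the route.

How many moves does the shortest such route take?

6

Any route passes through (3,2) somewhere between (2,4) and (1,1). Summing Manhattan distances along the two legs ((2,4) → (3,2) → (1,1)) gives a lower bound of 3 + 3 = 6 moves.
A route of 6 moves achieves this: (2,4) → (2,3) → (3,3) → (3,2) → (2,2) → (1,2) → (1,1).
Since 6 matches the lower bound, it is optimal.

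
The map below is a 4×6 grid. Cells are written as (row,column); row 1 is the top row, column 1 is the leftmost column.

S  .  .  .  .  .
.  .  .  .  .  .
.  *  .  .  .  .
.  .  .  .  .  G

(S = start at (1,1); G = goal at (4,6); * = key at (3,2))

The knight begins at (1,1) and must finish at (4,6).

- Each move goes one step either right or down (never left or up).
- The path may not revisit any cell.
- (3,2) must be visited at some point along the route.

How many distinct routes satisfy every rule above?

A right/down-only route from (1,1) to (4,6) makes exactly 3 down-moves and 5 right-moves in some order.
With no other constraints that would be C(8,3) = 56 routes.
Split at (3,2) and multiply the segment counts: (1,1)→(3,2): 3; (3,2)→(4,6): 5; product = 15.
That gives 15 routes.

15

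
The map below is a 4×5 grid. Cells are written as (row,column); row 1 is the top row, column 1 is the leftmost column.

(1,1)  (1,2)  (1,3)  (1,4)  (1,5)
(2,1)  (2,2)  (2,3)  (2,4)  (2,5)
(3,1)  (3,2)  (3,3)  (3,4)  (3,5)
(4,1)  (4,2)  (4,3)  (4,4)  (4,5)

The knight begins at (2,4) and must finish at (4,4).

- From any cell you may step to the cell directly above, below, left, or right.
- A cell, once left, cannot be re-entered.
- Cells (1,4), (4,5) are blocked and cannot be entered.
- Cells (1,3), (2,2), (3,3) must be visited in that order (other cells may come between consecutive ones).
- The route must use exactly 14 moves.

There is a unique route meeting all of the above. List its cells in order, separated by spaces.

The waypoints must appear in the order (1,3), (2,2), (3,3), with no cell reused.
Route from (2,4): left 1 to (2,3), up 1 to (1,3), left 2 to (1,1), down 1 to (2,1), right 1 to (2,2), down 1 to (3,2), left 1 to (3,1), down 1 to (4,1), right 2 to (4,3), up 1 to (3,3), right 1 to (3,4), down 1 to (4,4) — 14 moves in all.
Check: order respected ((1,3) at step 2, (2,2) at step 6, (3,3) at step 12); 14 moves as required.

(2,4) (2,3) (1,3) (1,2) (1,1) (2,1) (2,2) (3,2) (3,1) (4,1) (4,2) (4,3) (3,3) (3,4) (4,4)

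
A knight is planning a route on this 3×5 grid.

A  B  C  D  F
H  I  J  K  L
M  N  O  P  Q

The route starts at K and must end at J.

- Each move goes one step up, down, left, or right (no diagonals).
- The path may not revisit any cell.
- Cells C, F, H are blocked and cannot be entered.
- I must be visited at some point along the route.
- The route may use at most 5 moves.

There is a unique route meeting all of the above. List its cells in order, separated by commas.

K, P, O, N, I, J

The budget equals the shortest possible length, so every move has to be on a shortest route through the required cells.
Route from K: down 1 to P, left 2 to N, up 1 to I, right 1 to J — 5 moves in all.
Check: all required cells visited; 5 ≤ 5 moves.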